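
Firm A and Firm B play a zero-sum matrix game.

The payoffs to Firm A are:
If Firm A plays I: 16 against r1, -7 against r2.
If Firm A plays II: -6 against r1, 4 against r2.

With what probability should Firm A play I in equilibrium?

10/33

Row minima are -7 and -6, so Firm A's maximin is -6; column maxima are 16 and 4, so Firm B's minimax is 4. These differ, so the equilibrium is in mixed strategies.
Let Firm A play I with probability p. Firm B is indifferent when 16p − 6(1−p) = −7p + 4(1−p), giving p = 10/33.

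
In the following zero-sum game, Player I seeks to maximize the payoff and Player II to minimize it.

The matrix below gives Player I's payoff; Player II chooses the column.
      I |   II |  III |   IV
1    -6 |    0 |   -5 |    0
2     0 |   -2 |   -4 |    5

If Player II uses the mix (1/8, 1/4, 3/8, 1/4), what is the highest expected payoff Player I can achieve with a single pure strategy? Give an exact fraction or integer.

1: (-6)·(1/8) + (0)·(1/4) + (-5)·(3/8) + (0)·(1/4) = -21/8.
2: (0)·(1/8) + (-2)·(1/4) + (-4)·(3/8) + (5)·(1/4) = -3/4.
The best pure response is 2 with expected payoff -3/4.

-3/4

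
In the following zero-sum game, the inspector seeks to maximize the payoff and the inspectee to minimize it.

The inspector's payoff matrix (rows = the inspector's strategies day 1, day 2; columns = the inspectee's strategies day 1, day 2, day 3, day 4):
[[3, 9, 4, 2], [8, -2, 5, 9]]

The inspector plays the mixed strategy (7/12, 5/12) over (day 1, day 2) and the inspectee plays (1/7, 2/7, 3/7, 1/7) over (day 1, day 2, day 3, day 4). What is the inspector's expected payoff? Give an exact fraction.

55/12

Against (1/7, 2/7, 3/7, 1/7), each row's expected payoff is day 1: 5; day 2: 4.
Taking the (7/12, 5/12)-weighted average: (7/12)·(5) + (5/12)·(4) = 55/12.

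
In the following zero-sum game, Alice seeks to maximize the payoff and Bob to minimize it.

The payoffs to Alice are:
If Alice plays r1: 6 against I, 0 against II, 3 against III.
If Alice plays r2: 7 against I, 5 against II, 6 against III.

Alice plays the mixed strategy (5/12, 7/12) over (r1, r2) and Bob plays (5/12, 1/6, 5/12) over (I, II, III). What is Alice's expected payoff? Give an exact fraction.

Against (5/12, 1/6, 5/12), each row's expected payoff is r1: 15/4; r2: 25/4.
Taking the (5/12, 7/12)-weighted average: (5/12)·(15/4) + (7/12)·(25/4) = 125/24.

125/24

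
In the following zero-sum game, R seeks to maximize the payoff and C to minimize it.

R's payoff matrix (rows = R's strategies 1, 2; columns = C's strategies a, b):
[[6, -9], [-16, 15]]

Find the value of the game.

Row minima are -9 and -16, so R's maximin is -9; column maxima are 6 and 15, so C's minimax is 6. These differ, so the equilibrium is in mixed strategies.
Let R play 1 with probability p. C is indifferent when 6p − 16(1−p) = −9p + 15(1−p), giving p = 31/46.
Let C play a with probability q. R is indifferent when 6q − 9(1−q) = −16q + 15(1−q), giving q = 12/23.
The value is 6·(12/23) + (-9)·(11/23) = -27/23.

-27/23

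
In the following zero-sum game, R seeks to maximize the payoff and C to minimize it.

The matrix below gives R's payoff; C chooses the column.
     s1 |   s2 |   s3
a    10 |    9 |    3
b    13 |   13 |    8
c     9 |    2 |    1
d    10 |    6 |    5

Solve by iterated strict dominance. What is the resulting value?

8

Row a is strictly dominated by row b (13>10, 13>9, 8>3); eliminate a.
Column s2 is strictly dominated by s3 for C (8<13, 1<2, 5<6); eliminate s2.
Row d is strictly dominated by row b (13>10, 8>5); eliminate d.
Column s1 is strictly dominated by s3 for C (8<13, 1<9); eliminate s1.
Row c is strictly dominated by row b (8>1); eliminate c.
Only (b, s3) remains, with payoff 8.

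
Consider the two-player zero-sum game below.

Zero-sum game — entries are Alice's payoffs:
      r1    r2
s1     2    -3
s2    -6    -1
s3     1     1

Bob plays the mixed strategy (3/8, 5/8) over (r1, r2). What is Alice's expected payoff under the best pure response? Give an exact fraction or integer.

s1: (2)·(3/8) + (-3)·(5/8) = -9/8.
s2: (-6)·(3/8) + (-1)·(5/8) = -23/8.
s3: (1)·(3/8) + (1)·(5/8) = 1.
The best pure response is s3 with expected payoff 1.

1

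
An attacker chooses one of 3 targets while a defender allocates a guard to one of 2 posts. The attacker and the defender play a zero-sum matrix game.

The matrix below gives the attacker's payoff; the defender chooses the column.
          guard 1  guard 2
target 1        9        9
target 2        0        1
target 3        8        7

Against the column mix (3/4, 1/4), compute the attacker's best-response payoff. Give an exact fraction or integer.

target 1: (9)·(3/4) + (9)·(1/4) = 9.
target 2: (0)·(3/4) + (1)·(1/4) = 1/4.
target 3: (8)·(3/4) + (7)·(1/4) = 31/4.
The best pure response is target 1 with expected payoff 9.

9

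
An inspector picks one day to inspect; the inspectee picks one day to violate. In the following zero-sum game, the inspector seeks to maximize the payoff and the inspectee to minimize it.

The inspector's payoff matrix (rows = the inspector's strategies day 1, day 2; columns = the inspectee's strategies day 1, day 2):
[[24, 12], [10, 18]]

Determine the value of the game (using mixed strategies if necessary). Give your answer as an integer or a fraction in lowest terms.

78/5

Row minima are 12 and 10, so the inspector's maximin is 12; column maxima are 24 and 18, so the inspectee's minimax is 18. These differ, so the equilibrium is in mixed strategies.
Let the inspector play day 1 with probability p. The inspectee is indifferent when 24p + 10(1−p) = 12p + 18(1−p), giving p = 2/5.
Let the inspectee play day 1 with probability q. The inspector is indifferent when 24q + 12(1−q) = 10q + 18(1−q), giving q = 3/10.
The value is 24·(3/10) + (12)·(7/10) = 78/5.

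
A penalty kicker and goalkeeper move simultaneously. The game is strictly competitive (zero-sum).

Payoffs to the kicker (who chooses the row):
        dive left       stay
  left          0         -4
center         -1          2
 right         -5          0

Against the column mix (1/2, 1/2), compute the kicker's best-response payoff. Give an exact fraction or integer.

left: (0)·(1/2) + (-4)·(1/2) = -2.
center: (-1)·(1/2) + (2)·(1/2) = 1/2.
right: (-5)·(1/2) + (0)·(1/2) = -5/2.
The best pure response is center with expected payoff 1/2.

1/2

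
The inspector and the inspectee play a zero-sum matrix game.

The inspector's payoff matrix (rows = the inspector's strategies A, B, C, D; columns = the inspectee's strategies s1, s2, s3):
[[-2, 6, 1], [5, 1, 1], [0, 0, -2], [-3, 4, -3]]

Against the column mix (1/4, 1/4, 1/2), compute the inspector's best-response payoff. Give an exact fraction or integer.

A: (-2)·(1/4) + (6)·(1/4) + (1)·(1/2) = 3/2.
B: (5)·(1/4) + (1)·(1/4) + (1)·(1/2) = 2.
C: (0)·(1/4) + (0)·(1/4) + (-2)·(1/2) = -1.
D: (-3)·(1/4) + (4)·(1/4) + (-3)·(1/2) = -5/4.
The best pure response is B with expected payoff 2.

2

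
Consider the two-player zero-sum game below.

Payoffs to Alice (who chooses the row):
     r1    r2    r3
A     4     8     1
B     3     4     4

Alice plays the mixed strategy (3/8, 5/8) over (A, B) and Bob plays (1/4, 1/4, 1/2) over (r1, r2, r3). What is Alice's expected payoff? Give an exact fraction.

Against (1/4, 1/4, 1/2), each row's expected payoff is A: 7/2; B: 15/4.
Taking the (3/8, 5/8)-weighted average: (3/8)·(7/2) + (5/8)·(15/4) = 117/32.

117/32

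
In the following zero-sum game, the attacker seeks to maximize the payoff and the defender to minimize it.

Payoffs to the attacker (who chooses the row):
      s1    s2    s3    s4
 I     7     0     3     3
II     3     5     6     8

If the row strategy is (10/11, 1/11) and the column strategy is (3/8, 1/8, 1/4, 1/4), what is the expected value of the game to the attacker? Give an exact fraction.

Against (3/8, 1/8, 1/4, 1/4), each row's expected payoff is I: 33/8; II: 21/4.
Taking the (10/11, 1/11)-weighted average: (10/11)·(33/8) + (1/11)·(21/4) = 93/22.

93/22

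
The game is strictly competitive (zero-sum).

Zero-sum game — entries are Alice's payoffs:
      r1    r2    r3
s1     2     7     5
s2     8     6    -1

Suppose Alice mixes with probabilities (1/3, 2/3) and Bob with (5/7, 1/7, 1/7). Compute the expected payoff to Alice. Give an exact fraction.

16/3

Against (5/7, 1/7, 1/7), each row's expected payoff is s1: 22/7; s2: 45/7.
Taking the (1/3, 2/3)-weighted average: (1/3)·(22/7) + (2/3)·(45/7) = 16/3.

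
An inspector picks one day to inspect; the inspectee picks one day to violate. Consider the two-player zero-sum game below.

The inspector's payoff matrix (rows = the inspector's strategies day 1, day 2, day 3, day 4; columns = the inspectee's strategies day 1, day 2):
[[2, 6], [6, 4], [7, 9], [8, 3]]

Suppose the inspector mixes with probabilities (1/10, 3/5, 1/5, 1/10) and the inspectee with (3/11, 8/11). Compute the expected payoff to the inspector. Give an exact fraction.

Against (3/11, 8/11), each row's expected payoff is day 1: 54/11; day 2: 50/11; day 3: 93/11; day 4: 48/11.
Taking the (1/10, 3/5, 1/5, 1/10)-weighted average: (1/10)·(54/11) + (3/5)·(50/11) + (1/5)·(93/11) + (1/10)·(48/11) = 294/55.

294/55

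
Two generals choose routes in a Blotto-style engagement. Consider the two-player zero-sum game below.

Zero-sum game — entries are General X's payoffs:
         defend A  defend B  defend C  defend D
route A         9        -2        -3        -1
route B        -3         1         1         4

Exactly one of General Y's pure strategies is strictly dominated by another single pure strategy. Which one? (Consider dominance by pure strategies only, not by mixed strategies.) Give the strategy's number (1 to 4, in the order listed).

General Y prefers columns that give General X less. Compare defend D with defend B: -2 < -1, 1 < 4.
So defend B strictly dominates defend D for General Y; defend D is strictly dominated.

4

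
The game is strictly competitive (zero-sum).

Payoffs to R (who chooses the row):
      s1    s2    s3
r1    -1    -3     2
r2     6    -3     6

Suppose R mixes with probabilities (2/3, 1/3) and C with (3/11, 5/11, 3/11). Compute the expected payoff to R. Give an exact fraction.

Against (3/11, 5/11, 3/11), each row's expected payoff is r1: -12/11; r2: 21/11.
Taking the (2/3, 1/3)-weighted average: (2/3)·(-12/11) + (1/3)·(21/11) = -1/11.

-1/11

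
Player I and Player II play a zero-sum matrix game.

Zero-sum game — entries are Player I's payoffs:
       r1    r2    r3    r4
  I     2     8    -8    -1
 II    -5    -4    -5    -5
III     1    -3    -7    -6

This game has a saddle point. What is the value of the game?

Row minima: -8, -5, -7 → Player I's maximin is -5.
Column maxima: 2, 8, -5, -1 → Player II's minimax is -5.
They coincide at (II, r3), so the value is -5.

-5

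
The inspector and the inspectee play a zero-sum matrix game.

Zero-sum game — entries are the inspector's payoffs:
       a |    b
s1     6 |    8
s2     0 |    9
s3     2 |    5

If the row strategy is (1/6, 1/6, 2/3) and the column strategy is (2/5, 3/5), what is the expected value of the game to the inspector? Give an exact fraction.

139/30

Against (2/5, 3/5), each row's expected payoff is s1: 36/5; s2: 27/5; s3: 19/5.
Taking the (1/6, 1/6, 2/3)-weighted average: (1/6)·(36/5) + (1/6)·(27/5) + (2/3)·(19/5) = 139/30.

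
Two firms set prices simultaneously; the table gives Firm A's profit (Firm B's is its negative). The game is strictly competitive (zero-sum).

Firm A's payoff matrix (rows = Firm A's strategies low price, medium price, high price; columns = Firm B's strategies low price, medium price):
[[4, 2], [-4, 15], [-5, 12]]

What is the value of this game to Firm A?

Row high price is strictly dominated by row medium price, so Firm A never plays it.
The remaining 2×2 game on (low price, medium price) × (low price, medium price) has no saddle point. Let Firm A play low price with probability p; indifference gives 4p − 4(1−p) = 2p + 15(1−p), so p = 19/21.
Similarly Firm B's optimal q on low price is 13/21, and the value is 4·(13/21) + (2)·(8/21) = 68/21.

68/21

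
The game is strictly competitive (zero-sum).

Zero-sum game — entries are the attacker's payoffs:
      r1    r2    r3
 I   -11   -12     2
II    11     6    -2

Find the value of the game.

Column r1 is strictly dominated by r2 for the defender (it gives the attacker more in every row).
The remaining 2×2 game on (I, II) × (r2, r3) has no saddle point. Let the attacker play I with probability p; indifference gives −12p + 6(1−p) = 2p − 2(1−p), so p = 4/11.
Similarly the defender's optimal q on r2 is 2/11, and the value is -12·(2/11) + (2)·(9/11) = -6/11.

-6/11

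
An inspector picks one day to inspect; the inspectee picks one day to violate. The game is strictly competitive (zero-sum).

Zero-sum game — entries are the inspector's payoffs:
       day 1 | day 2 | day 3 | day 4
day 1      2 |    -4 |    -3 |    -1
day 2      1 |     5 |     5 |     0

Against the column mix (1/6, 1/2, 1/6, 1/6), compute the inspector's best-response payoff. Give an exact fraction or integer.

7/2

day 1: (2)·(1/6) + (-4)·(1/2) + (-3)·(1/6) + (-1)·(1/6) = -7/3.
day 2: (1)·(1/6) + (5)·(1/2) + (5)·(1/6) + (0)·(1/6) = 7/2.
The best pure response is day 2 with expected payoff 7/2.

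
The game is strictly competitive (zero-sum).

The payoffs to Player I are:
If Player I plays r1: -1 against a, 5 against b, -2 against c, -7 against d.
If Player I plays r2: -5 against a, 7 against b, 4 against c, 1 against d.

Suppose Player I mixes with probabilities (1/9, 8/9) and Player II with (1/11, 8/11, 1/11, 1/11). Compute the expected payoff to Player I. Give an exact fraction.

478/99

Against (1/11, 8/11, 1/11, 1/11), each row's expected payoff is r1: 30/11; r2: 56/11.
Taking the (1/9, 8/9)-weighted average: (1/9)·(30/11) + (8/9)·(56/11) = 478/99.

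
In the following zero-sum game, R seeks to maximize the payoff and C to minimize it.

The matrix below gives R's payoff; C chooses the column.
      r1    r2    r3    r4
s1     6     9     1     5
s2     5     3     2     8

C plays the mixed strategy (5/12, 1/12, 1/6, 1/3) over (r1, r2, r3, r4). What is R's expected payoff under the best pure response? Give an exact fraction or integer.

16/3

s1: (6)·(5/12) + (9)·(1/12) + (1)·(1/6) + (5)·(1/3) = 61/12.
s2: (5)·(5/12) + (3)·(1/12) + (2)·(1/6) + (8)·(1/3) = 16/3.
The best pure response is s2 with expected payoff 16/3.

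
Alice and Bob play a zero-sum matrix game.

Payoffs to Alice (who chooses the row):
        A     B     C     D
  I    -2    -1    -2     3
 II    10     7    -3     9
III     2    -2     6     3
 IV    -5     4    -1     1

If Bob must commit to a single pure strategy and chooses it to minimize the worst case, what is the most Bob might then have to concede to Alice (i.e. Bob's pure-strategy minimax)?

6

The worst case (largest entry) in each column is A: 10, B: 7, C: 6, D: 9.
The best (smallest) of these is 6.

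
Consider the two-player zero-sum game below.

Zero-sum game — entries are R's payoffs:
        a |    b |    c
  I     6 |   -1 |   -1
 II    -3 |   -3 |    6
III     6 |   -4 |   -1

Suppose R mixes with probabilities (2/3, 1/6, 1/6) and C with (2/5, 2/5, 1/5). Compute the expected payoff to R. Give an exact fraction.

11/10

Against (2/5, 2/5, 1/5), each row's expected payoff is I: 9/5; II: -6/5; III: 3/5.
Taking the (2/3, 1/6, 1/6)-weighted average: (2/3)·(9/5) + (1/6)·(-6/5) + (1/6)·(3/5) = 11/10.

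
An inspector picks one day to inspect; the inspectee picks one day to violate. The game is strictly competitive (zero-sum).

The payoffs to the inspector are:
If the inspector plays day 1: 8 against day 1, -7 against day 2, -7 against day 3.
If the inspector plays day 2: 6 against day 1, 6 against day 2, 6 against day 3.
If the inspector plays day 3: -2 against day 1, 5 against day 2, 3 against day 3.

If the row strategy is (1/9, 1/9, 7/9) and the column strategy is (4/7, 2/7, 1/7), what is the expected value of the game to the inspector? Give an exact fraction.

88/63

Against (4/7, 2/7, 1/7), each row's expected payoff is day 1: 11/7; day 2: 6; day 3: 5/7.
Taking the (1/9, 1/9, 7/9)-weighted average: (1/9)·(11/7) + (1/9)·(6) + (7/9)·(5/7) = 88/63.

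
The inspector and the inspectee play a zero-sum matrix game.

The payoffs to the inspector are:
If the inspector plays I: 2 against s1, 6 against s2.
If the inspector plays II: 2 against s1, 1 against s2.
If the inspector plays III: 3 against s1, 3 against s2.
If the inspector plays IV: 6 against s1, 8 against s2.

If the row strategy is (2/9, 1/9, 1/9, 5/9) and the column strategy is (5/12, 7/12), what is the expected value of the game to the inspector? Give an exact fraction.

587/108

Against (5/12, 7/12), each row's expected payoff is I: 13/3; II: 17/12; III: 3; IV: 43/6.
Taking the (2/9, 1/9, 1/9, 5/9)-weighted average: (2/9)·(13/3) + (1/9)·(17/12) + (1/9)·(3) + (5/9)·(43/6) = 587/108.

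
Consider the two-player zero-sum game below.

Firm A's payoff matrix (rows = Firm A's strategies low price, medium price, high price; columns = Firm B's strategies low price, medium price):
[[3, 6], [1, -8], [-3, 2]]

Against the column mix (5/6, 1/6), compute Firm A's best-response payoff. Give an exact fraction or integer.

7/2

low price: (3)·(5/6) + (6)·(1/6) = 7/2.
medium price: (1)·(5/6) + (-8)·(1/6) = -1/2.
high price: (-3)·(5/6) + (2)·(1/6) = -13/6.
The best pure response is low price with expected payoff 7/2.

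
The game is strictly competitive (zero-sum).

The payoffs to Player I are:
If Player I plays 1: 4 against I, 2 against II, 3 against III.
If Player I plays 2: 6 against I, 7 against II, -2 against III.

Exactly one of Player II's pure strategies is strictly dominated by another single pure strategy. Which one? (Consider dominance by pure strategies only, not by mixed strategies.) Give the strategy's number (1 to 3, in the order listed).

Player II prefers columns that give Player I less. Compare I with III: 3 < 4, -2 < 6.
So III strictly dominates I for Player II; I is strictly dominated.

1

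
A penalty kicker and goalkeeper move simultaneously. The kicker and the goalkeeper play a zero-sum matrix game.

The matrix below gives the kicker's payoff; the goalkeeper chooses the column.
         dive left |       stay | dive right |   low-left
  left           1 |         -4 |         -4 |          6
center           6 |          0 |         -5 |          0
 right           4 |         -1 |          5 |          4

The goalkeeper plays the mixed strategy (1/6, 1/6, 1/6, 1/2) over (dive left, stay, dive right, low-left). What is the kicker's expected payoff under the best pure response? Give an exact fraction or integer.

left: (1)·(1/6) + (-4)·(1/6) + (-4)·(1/6) + (6)·(1/2) = 11/6.
center: (6)·(1/6) + (0)·(1/6) + (-5)·(1/6) + (0)·(1/2) = 1/6.
right: (4)·(1/6) + (-1)·(1/6) + (5)·(1/6) + (4)·(1/2) = 10/3.
The best pure response is right with expected payoff 10/3.

10/3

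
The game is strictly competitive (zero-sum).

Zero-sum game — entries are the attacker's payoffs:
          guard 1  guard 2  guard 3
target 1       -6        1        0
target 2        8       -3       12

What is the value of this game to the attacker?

-5/9

Column guard 3 is strictly dominated by guard 1 for the defender (it gives the attacker more in every row).
The remaining 2×2 game on (target 1, target 2) × (guard 1, guard 2) has no saddle point. Let the attacker play target 1 with probability p; indifference gives −6p + 8(1−p) = p − 3(1−p), so p = 11/18.
Similarly the defender's optimal q on guard 1 is 2/9, and the value is -6·(2/9) + (1)·(7/9) = -5/9.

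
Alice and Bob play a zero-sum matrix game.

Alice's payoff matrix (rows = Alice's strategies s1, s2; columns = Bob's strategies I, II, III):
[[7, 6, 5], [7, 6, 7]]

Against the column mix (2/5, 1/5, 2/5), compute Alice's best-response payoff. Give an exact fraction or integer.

34/5

s1: (7)·(2/5) + (6)·(1/5) + (5)·(2/5) = 6.
s2: (7)·(2/5) + (6)·(1/5) + (7)·(2/5) = 34/5.
The best pure response is s2 with expected payoff 34/5.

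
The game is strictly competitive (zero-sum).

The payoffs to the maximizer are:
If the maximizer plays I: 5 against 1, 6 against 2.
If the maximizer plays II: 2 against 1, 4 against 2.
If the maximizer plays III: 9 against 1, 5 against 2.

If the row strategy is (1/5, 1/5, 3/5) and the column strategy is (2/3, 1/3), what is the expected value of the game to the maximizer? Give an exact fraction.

31/5

Against (2/3, 1/3), each row's expected payoff is I: 16/3; II: 8/3; III: 23/3.
Taking the (1/5, 1/5, 3/5)-weighted average: (1/5)·(16/3) + (1/5)·(8/3) + (3/5)·(23/3) = 31/5.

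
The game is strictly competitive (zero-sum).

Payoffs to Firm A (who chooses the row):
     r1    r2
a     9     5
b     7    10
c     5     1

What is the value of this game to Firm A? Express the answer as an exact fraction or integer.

55/7

Row c is strictly dominated by row a, so Firm A never plays it.
The remaining 2×2 game on (a, b) × (r1, r2) has no saddle point. Let Firm A play a with probability p; indifference gives 9p + 7(1−p) = 5p + 10(1−p), so p = 3/7.
Similarly Firm B's optimal q on r1 is 5/7, and the value is 9·(5/7) + (5)·(2/7) = 55/7.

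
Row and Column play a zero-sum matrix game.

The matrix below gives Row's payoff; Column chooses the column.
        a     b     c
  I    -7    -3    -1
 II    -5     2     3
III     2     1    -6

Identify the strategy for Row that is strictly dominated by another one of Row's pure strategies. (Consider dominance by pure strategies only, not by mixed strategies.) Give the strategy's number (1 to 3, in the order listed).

1

Compare I with II: -5 > -7, 2 > -3, 3 > -1.
So II strictly dominates I for Row; I is strictly dominated.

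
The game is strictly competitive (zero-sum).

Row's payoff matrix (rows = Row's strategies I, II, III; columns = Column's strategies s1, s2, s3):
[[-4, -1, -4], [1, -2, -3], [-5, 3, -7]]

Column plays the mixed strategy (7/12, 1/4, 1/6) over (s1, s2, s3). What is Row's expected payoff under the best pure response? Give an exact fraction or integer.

-5/12

I: (-4)·(7/12) + (-1)·(1/4) + (-4)·(1/6) = -13/4.
II: (1)·(7/12) + (-2)·(1/4) + (-3)·(1/6) = -5/12.
III: (-5)·(7/12) + (3)·(1/4) + (-7)·(1/6) = -10/3.
The best pure response is II with expected payoff -5/12.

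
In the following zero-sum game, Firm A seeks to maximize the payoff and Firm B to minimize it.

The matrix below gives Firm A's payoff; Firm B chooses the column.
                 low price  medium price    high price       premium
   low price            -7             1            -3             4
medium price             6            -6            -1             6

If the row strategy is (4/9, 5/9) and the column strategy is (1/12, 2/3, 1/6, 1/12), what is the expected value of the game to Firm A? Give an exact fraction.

Against (1/12, 2/3, 1/6, 1/12), each row's expected payoff is low price: -1/12; medium price: -19/6.
Taking the (4/9, 5/9)-weighted average: (4/9)·(-1/12) + (5/9)·(-19/6) = -97/54.

-97/54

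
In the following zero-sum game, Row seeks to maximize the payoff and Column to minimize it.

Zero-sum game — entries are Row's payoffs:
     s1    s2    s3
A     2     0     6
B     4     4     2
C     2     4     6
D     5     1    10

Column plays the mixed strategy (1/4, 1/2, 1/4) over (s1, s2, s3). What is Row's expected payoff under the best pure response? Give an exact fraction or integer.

A: (2)·(1/4) + (0)·(1/2) + (6)·(1/4) = 2.
B: (4)·(1/4) + (4)·(1/2) + (2)·(1/4) = 7/2.
C: (2)·(1/4) + (4)·(1/2) + (6)·(1/4) = 4.
D: (5)·(1/4) + (1)·(1/2) + (10)·(1/4) = 17/4.
The best pure response is D with expected payoff 17/4.

17/4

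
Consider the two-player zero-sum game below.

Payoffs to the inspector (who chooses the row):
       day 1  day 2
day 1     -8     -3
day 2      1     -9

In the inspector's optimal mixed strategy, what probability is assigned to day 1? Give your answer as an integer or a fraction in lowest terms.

Row minima are -8 and -9, so the inspector's maximin is -8; column maxima are 1 and -3, so the inspectee's minimax is -3. These differ, so the equilibrium is in mixed strategies.
Let the inspector play day 1 with probability p. The inspectee is indifferent when −8p + (1−p) = −3p − 9(1−p), giving p = 2/3.

2/3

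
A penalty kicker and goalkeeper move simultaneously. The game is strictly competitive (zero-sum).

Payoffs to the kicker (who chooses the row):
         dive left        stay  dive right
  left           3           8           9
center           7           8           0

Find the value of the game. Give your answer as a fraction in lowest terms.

Column stay is strictly dominated by dive left for the goalkeeper (it gives the kicker more in every row).
The remaining 2×2 game on (left, center) × (dive left, dive right) has no saddle point. Let the kicker play left with probability p; indifference gives 3p + 7(1−p) = 9p, so p = 7/13.
Similarly the goalkeeper's optimal q on dive left is 9/13, and the value is 3·(9/13) + (9)·(4/13) = 63/13.

63/13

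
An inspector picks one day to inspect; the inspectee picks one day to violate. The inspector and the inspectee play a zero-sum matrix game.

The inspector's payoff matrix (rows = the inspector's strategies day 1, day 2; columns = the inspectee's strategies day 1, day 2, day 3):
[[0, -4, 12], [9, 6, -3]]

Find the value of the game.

Column day 1 is strictly dominated by day 2 for the inspectee (it gives the inspector more in every row).
The remaining 2×2 game on (day 1, day 2) × (day 2, day 3) has no saddle point. Let the inspector play day 1 with probability p; indifference gives −4p + 6(1−p) = 12p − 3(1−p), so p = 9/25.
Similarly the inspectee's optimal q on day 2 is 3/5, and the value is -4·(3/5) + (12)·(2/5) = 12/5.

12/5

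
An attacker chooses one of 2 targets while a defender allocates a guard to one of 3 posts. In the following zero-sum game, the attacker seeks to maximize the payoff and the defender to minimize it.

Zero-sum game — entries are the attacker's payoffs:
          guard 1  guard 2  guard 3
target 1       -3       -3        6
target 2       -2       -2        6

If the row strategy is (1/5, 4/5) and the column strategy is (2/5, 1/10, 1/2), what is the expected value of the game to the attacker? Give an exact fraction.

19/10

Against (2/5, 1/10, 1/2), each row's expected payoff is target 1: 3/2; target 2: 2.
Taking the (1/5, 4/5)-weighted average: (1/5)·(3/2) + (4/5)·(2) = 19/10.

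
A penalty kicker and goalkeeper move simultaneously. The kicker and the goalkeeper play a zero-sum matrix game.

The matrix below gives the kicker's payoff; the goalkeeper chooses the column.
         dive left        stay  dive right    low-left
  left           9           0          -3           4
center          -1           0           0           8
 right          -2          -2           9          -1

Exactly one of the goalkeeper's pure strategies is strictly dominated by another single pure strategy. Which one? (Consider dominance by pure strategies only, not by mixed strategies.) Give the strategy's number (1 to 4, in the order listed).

4

The goalkeeper prefers columns that give the kicker less. Compare low-left with stay: 0 < 4, 0 < 8, -2 < -1.
So stay strictly dominates low-left for the goalkeeper; low-left is strictly dominated.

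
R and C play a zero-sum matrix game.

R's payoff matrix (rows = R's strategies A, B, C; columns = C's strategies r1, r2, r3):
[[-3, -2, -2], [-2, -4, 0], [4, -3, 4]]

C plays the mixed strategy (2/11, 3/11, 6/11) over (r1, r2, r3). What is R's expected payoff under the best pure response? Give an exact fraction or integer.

A: (-3)·(2/11) + (-2)·(3/11) + (-2)·(6/11) = -24/11.
B: (-2)·(2/11) + (-4)·(3/11) + (0)·(6/11) = -16/11.
C: (4)·(2/11) + (-3)·(3/11) + (4)·(6/11) = 23/11.
The best pure response is C with expected payoff 23/11.

23/11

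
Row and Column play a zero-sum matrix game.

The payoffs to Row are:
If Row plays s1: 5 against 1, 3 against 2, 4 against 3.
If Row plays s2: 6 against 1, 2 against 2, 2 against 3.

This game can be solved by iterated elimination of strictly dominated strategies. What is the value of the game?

3

Column 1 is strictly dominated by 2 for Column (3<5, 2<6); eliminate 1.
Row s2 is strictly dominated by row s1 (3>2, 4>2); eliminate s2.
Column 3 is strictly dominated by 2 for Column (3<4); eliminate 3.
Only (s1, 2) remains, with payoff 3.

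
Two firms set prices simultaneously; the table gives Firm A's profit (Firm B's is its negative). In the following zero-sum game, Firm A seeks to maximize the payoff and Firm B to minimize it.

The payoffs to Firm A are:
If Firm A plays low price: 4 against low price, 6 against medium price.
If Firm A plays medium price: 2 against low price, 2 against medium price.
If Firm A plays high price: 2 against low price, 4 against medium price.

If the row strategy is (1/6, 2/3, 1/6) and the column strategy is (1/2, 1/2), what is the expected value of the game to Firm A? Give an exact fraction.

Against (1/2, 1/2), each row's expected payoff is low price: 5; medium price: 2; high price: 3.
Taking the (1/6, 2/3, 1/6)-weighted average: (1/6)·(5) + (2/3)·(2) + (1/6)·(3) = 8/3.

8/3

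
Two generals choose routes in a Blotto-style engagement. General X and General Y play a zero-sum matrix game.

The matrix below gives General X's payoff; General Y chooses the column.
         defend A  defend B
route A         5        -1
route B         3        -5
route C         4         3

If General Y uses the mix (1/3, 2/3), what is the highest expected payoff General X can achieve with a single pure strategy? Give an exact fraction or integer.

route A: (5)·(1/3) + (-1)·(2/3) = 1.
route B: (3)·(1/3) + (-5)·(2/3) = -7/3.
route C: (4)·(1/3) + (3)·(2/3) = 10/3.
The best pure response is route C with expected payoff 10/3.

10/3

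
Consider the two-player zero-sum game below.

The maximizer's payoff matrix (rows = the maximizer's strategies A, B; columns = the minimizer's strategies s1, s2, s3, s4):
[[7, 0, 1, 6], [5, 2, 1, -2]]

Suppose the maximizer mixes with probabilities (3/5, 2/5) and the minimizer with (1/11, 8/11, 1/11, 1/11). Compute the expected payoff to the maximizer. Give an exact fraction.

82/55

Against (1/11, 8/11, 1/11, 1/11), each row's expected payoff is A: 14/11; B: 20/11.
Taking the (3/5, 2/5)-weighted average: (3/5)·(14/11) + (2/5)·(20/11) = 82/55.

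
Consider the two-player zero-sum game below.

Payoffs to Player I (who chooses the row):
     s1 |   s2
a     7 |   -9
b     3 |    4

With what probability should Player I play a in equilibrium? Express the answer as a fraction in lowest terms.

1/17

Row minima are -9 and 3, so Player I's maximin is 3; column maxima are 7 and 4, so Player II's minimax is 4. These differ, so the equilibrium is in mixed strategies.
Let Player I play a with probability p. Player II is indifferent when 7p + 3(1−p) = −9p + 4(1−p), giving p = 1/17.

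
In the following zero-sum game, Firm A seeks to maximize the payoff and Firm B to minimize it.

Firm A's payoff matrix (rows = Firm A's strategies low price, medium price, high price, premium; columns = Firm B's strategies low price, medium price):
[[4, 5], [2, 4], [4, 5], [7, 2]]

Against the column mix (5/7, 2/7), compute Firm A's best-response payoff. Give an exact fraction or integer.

39/7

low price: (4)·(5/7) + (5)·(2/7) = 30/7.
medium price: (2)·(5/7) + (4)·(2/7) = 18/7.
high price: (4)·(5/7) + (5)·(2/7) = 30/7.
premium: (7)·(5/7) + (2)·(2/7) = 39/7.
The best pure response is premium with expected payoff 39/7.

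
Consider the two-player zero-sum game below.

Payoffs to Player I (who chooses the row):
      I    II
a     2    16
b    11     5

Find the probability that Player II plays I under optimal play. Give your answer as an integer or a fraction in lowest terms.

Row minima are 2 and 5, so Player I's maximin is 5; column maxima are 11 and 16, so Player II's minimax is 11. These differ, so the equilibrium is in mixed strategies.
Let Player II play I with probability q. Player I is indifferent when 2q + 16(1−q) = 11q + 5(1−q), giving q = 11/20.

11/20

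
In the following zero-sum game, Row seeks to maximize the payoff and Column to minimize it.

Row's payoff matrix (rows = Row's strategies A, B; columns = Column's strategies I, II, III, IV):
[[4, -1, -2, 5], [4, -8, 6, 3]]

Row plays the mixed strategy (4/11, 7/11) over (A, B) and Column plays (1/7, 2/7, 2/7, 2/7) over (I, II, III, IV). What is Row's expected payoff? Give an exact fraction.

74/77

Against (1/7, 2/7, 2/7, 2/7), each row's expected payoff is A: 8/7; B: 6/7.
Taking the (4/11, 7/11)-weighted average: (4/11)·(8/7) + (7/11)·(6/7) = 74/77.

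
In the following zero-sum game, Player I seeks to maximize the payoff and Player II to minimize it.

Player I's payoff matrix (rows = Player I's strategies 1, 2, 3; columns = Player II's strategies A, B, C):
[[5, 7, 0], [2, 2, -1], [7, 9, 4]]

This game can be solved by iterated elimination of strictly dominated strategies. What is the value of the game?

Column B is strictly dominated by C for Player II (0<7, -1<2, 4<9); eliminate B.
Column A is strictly dominated by C for Player II (0<5, -1<2, 4<7); eliminate A.
Row 2 is strictly dominated by row 1 (0>-1); eliminate 2.
Row 1 is strictly dominated by row 3 (4>0); eliminate 1.
Only (3, C) remains, with payoff 4.

4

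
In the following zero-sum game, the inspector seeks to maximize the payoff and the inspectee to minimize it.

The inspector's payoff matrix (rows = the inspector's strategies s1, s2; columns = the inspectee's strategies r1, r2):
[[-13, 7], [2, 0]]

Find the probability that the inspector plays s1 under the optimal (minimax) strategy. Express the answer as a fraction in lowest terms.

1/11

Row minima are -13 and 0, so the inspector's maximin is 0; column maxima are 2 and 7, so the inspectee's minimax is 2. These differ, so the equilibrium is in mixed strategies.
Let the inspector play s1 with probability p. The inspectee is indifferent when −13p + 2(1−p) = 7p, giving p = 1/11.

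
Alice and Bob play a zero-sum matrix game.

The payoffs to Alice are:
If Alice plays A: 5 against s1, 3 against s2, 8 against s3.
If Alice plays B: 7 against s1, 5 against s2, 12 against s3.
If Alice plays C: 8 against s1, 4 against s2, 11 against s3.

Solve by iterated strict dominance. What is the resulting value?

Row A is strictly dominated by row B (7>5, 5>3, 12>8); eliminate A.
Column s3 is strictly dominated by s1 for Bob (7<12, 8<11); eliminate s3.
Column s1 is strictly dominated by s2 for Bob (5<7, 4<8); eliminate s1.
Row C is strictly dominated by row B (5>4); eliminate C.
Only (B, s2) remains, with payoff 5.

5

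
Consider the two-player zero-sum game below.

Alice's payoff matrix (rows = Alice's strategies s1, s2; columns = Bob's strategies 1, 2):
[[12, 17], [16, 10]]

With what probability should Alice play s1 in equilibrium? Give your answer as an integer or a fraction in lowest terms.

6/11

Row minima are 12 and 10, so Alice's maximin is 12; column maxima are 16 and 17, so Bob's minimax is 16. These differ, so the equilibrium is in mixed strategies.
Let Alice play s1 with probability p. Bob is indifferent when 12p + 16(1−p) = 17p + 10(1−p), giving p = 6/11.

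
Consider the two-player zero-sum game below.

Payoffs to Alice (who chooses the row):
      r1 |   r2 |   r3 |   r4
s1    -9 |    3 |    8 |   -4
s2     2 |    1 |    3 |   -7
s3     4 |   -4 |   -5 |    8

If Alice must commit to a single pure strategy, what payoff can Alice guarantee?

The worst-case payoff for each row is s1: -9, s2: -7, s3: -5.
The best of these is -5.

-5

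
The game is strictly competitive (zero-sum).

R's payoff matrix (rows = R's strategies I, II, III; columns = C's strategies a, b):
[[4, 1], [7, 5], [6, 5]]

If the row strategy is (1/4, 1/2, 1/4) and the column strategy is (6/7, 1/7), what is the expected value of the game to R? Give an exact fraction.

Against (6/7, 1/7), each row's expected payoff is I: 25/7; II: 47/7; III: 41/7.
Taking the (1/4, 1/2, 1/4)-weighted average: (1/4)·(25/7) + (1/2)·(47/7) + (1/4)·(41/7) = 40/7.

40/7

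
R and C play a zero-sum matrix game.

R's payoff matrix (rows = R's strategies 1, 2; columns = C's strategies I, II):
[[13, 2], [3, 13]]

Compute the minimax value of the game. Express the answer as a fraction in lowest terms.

163/21

Row minima are 2 and 3, so R's maximin is 3; column maxima are 13 and 13, so C's minimax is 13. These differ, so the equilibrium is in mixed strategies.
Let R play 1 with probability p. C is indifferent when 13p + 3(1−p) = 2p + 13(1−p), giving p = 10/21.
Let C play I with probability q. R is indifferent when 13q + 2(1−q) = 3q + 13(1−q), giving q = 11/21.
The value is 13·(11/21) + (2)·(10/21) = 163/21.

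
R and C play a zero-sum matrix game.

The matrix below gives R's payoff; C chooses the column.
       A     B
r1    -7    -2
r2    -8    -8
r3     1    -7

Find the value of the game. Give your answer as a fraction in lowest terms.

-51/13

Row r2 is strictly dominated by row r1, so R never plays it.
The remaining 2×2 game on (r1, r3) × (A, B) has no saddle point. Let R play r1 with probability p; indifference gives −7p + (1−p) = −2p − 7(1−p), so p = 8/13.
Similarly C's optimal q on A is 5/13, and the value is -7·(5/13) + (-2)·(8/13) = -51/13.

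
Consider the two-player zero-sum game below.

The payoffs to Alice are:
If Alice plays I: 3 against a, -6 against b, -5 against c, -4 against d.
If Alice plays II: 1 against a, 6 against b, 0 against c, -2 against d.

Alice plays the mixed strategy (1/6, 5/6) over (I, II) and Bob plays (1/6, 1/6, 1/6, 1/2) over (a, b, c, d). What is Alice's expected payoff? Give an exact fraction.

-5/12

Against (1/6, 1/6, 1/6, 1/2), each row's expected payoff is I: -10/3; II: 1/6.
Taking the (1/6, 5/6)-weighted average: (1/6)·(-10/3) + (5/6)·(1/6) = -5/12.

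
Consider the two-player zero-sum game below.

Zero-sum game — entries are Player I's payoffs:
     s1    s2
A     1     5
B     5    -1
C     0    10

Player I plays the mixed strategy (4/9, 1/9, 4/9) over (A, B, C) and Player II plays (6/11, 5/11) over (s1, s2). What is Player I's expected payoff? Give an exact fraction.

Against (6/11, 5/11), each row's expected payoff is A: 31/11; B: 25/11; C: 50/11.
Taking the (4/9, 1/9, 4/9)-weighted average: (4/9)·(31/11) + (1/9)·(25/11) + (4/9)·(50/11) = 349/99.

349/99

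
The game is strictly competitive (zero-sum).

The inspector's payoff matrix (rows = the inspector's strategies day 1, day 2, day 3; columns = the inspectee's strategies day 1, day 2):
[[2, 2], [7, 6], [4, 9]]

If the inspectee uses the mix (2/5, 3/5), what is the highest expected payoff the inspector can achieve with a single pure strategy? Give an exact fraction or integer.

day 1: (2)·(2/5) + (2)·(3/5) = 2.
day 2: (7)·(2/5) + (6)·(3/5) = 32/5.
day 3: (4)·(2/5) + (9)·(3/5) = 7.
The best pure response is day 3 with expected payoff 7.

7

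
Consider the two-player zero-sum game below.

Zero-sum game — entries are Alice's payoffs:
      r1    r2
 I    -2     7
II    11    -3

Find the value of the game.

Row minima are -2 and -3, so Alice's maximin is -2; column maxima are 11 and 7, so Bob's minimax is 7. These differ, so the equilibrium is in mixed strategies.
Let Alice play I with probability p. Bob is indifferent when −2p + 11(1−p) = 7p − 3(1−p), giving p = 14/23.
Let Bob play r1 with probability q. Alice is indifferent when −2q + 7(1−q) = 11q − 3(1−q), giving q = 10/23.
The value is -2·(10/23) + (7)·(13/23) = 71/23.

71/23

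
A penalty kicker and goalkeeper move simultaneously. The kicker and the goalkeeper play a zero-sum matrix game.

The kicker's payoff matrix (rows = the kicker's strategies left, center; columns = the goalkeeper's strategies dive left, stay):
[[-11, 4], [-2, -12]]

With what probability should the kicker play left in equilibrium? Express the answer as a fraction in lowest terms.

Row minima are -11 and -12, so the kicker's maximin is -11; column maxima are -2 and 4, so the goalkeeper's minimax is -2. These differ, so the equilibrium is in mixed strategies.
Let the kicker play left with probability p. The goalkeeper is indifferent when −11p − 2(1−p) = 4p − 12(1−p), giving p = 2/5.

2/5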